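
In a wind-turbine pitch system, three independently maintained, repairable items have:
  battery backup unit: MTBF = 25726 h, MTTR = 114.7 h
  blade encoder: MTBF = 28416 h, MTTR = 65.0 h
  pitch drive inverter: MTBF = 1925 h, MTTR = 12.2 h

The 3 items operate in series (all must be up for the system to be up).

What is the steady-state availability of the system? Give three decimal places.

0.987

A(battery backup unit) = MTBF/(MTBF+MTTR) = 25726/(25726+114.7) = 0.995561
A(blade encoder) = MTBF/(MTBF+MTTR) = 28416/(28416+65.0) = 0.997718
A(pitch drive inverter) = MTBF/(MTBF+MTTR) = 1925/(1925+12.2) = 0.993702
Series availability: 0.995561 × 0.997718 × 0.993702 = 0.987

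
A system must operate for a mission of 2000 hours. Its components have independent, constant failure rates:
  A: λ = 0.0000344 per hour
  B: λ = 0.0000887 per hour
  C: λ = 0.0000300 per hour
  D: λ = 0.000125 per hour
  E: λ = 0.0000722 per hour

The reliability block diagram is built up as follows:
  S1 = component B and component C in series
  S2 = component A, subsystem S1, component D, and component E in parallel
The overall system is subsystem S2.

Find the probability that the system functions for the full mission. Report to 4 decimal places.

R(A) = exp(−0.0000344 × 2000) = 0.933513
R(B) = exp(−0.0000887 × 2000) = 0.837445
R(C) = exp(−0.0000300 × 2000) = 0.941765
R(D) = exp(−0.000125 × 2000) = 0.778801
R(E) = exp(−0.0000722 × 2000) = 0.865541
Series (B and C): 0.837445 × 0.941765 = 0.788676
Parallel (A, [0.788676], D, and E): 1 − (1 − 0.933513)(1 − 0.788676)(1 − 0.778801)(1 − 0.865541) = 0.9996

0.9996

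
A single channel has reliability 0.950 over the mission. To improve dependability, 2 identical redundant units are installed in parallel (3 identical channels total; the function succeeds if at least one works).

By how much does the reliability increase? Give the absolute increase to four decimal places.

R_before = 0.950
R_after = 1 − (1 − 0.950)^3 = 0.9999
ΔR = 0.9999 − 0.950 = 0.0499

0.0499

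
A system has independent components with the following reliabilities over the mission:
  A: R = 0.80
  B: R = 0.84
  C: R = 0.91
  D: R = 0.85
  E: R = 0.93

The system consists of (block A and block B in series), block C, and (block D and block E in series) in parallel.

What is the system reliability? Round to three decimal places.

0.994

Series (A and B): 0.80000 × 0.84000 = 0.67200
Series (D and E): 0.85000 × 0.93000 = 0.79050
Parallel ([0.67200], C, and [0.79050]): 1 − (1 − 0.67200)(1 − 0.91000)(1 − 0.79050) = 0.994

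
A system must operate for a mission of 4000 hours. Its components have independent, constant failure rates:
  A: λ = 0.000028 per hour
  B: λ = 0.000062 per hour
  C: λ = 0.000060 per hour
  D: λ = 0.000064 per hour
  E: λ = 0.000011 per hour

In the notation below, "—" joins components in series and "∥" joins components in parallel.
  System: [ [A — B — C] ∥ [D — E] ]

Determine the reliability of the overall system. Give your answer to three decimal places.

0.883

R(A) = exp(−0.000028 × 4000) = 0.89404
R(B) = exp(−0.000062 × 4000) = 0.78036
R(C) = exp(−0.000060 × 4000) = 0.78663
R(D) = exp(−0.000064 × 4000) = 0.77414
R(E) = exp(−0.000011 × 4000) = 0.95695
Series (A, B, and C): 0.89404 × 0.78036 × 0.78663 = 0.54881
Series (D and E): 0.77414 × 0.95695 = 0.74081
Parallel ([0.54881] and [0.74081]): 1 − (1 − 0.54881)(1 − 0.74081) = 0.883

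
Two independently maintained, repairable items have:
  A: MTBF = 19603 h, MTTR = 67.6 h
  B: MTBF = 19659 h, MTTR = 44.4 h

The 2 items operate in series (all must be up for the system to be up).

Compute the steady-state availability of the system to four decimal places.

A(A) = MTBF/(MTBF+MTTR) = 19603/(19603+67.6) = 0.996563
A(B) = MTBF/(MTBF+MTTR) = 19659/(19659+44.4) = 0.997747
Series availability: 0.996563 × 0.997747 = 0.9943

0.9943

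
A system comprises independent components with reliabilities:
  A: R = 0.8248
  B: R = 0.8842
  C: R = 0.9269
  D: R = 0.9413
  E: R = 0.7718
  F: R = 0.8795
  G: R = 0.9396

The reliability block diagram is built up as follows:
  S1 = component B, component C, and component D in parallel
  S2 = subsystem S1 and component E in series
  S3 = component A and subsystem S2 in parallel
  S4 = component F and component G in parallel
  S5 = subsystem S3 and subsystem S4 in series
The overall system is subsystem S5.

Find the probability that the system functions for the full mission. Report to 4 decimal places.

Parallel (B, C, and D): 1 − (1 − 0.884200)(1 − 0.926900)(1 − 0.941300) = 0.999503
Series ([0.999503] and E): 0.999503 × 0.771800 = 0.771416
Parallel (A and [0.771416]): 1 − (1 − 0.824800)(1 − 0.771416) = 0.959952
Parallel (F and G): 1 − (1 − 0.879500)(1 − 0.939600) = 0.992722
Series ([0.959952] and [0.992722]): 0.959952 × 0.992722 = 0.9530

0.9530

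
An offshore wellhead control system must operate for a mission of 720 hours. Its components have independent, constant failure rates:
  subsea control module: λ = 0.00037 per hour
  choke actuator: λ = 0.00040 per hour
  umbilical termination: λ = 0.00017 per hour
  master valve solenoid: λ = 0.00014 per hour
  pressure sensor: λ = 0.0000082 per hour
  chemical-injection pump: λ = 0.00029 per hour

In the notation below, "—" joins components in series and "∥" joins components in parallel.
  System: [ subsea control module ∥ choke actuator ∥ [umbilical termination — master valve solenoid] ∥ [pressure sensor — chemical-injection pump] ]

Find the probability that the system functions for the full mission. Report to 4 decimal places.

R(subsea control module) = exp(−0.00037 × 720) = 0.766133
R(choke actuator) = exp(−0.00040 × 720) = 0.749762
R(umbilical termination) = exp(−0.00017 × 720) = 0.884794
R(master valve solenoid) = exp(−0.00014 × 720) = 0.904114
R(pressure sensor) = exp(−0.0000082 × 720) = 0.994113
R(chemical-injection pump) = exp(−0.00029 × 720) = 0.811558
Series (umbilical termination and master valve solenoid): 0.884794 × 0.904114 = 0.799955
Series (pressure sensor and chemical-injection pump): 0.994113 × 0.811558 = 0.806780
Parallel (subsea control module, choke actuator, [0.799955], and [0.806780]): 1 − (1 − 0.766133)(1 − 0.749762)(1 − 0.799955)(1 − 0.806780) = 0.9977

0.9977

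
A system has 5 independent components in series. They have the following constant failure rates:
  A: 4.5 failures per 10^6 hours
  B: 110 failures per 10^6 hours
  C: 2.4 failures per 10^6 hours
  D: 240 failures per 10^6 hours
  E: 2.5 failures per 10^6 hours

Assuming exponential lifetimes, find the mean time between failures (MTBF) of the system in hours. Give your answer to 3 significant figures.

2780

Series of exponential components: λ_sys = Σ λ_i
λ_sys = 0.0000045 + 0.00011 + 0.0000024 + 0.00024 + 0.0000025 = 3.5940e-04 /h
MTBF = 1 / λ_sys = 2780 h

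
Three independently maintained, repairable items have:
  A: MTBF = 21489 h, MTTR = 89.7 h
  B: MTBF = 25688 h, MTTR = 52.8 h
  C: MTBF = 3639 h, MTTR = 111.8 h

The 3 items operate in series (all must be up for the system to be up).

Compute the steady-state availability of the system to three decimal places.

A(A) = MTBF/(MTBF+MTTR) = 21489/(21489+89.7) = 0.995843
A(B) = MTBF/(MTBF+MTTR) = 25688/(25688+52.8) = 0.997949
A(C) = MTBF/(MTBF+MTTR) = 3639/(3639+111.8) = 0.970193
Series availability: 0.995843 × 0.997949 × 0.970193 = 0.964

0.964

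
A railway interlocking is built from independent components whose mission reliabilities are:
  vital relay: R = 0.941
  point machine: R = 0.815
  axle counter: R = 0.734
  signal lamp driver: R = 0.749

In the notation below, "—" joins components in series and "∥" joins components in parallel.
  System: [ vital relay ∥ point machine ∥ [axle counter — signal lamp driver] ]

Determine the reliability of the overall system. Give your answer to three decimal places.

0.995

Series (axle counter and signal lamp driver): 0.73400 × 0.74900 = 0.54977
Parallel (vital relay, point machine, and [0.54977]): 1 − (1 − 0.94100)(1 − 0.81500)(1 − 0.54977) = 0.995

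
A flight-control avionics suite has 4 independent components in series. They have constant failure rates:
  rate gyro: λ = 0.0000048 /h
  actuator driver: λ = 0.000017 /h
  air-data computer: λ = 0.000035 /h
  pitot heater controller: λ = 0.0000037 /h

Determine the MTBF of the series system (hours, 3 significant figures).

Series of exponential components: λ_sys = Σ λ_i
λ_sys = 0.0000048 + 0.000017 + 0.000035 + 0.0000037 = 6.0500e-05 /h
MTBF = 1 / λ_sys = 16500 h

16500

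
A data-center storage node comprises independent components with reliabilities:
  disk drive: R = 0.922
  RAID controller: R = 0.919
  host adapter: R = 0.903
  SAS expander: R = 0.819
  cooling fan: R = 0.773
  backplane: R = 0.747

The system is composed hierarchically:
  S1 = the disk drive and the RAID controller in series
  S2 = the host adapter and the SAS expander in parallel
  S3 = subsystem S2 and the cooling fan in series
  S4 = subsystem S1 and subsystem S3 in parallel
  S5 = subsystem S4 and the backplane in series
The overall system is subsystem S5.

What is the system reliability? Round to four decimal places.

Series (disk drive and RAID controller): 0.922000 × 0.919000 = 0.847318
Parallel (host adapter and SAS expander): 1 − (1 − 0.903000)(1 − 0.819000) = 0.982443
Series ([0.982443] and cooling fan): 0.982443 × 0.773000 = 0.759428
Parallel ([0.847318] and [0.759428]): 1 − (1 − 0.847318)(1 − 0.759428) = 0.963269
Series ([0.963269] and backplane): 0.963269 × 0.747000 = 0.7196

0.7196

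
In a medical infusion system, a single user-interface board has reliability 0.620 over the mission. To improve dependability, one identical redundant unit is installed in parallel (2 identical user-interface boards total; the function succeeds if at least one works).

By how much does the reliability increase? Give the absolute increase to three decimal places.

R_before = 0.620
R_after = 1 − (1 − 0.620)^2 = 0.856
ΔR = 0.856 − 0.620 = 0.236

0.236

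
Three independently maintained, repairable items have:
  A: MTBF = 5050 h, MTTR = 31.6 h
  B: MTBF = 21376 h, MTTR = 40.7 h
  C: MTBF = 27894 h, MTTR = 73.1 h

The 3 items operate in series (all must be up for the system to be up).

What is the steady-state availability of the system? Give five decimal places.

A(A) = MTBF/(MTBF+MTTR) = 5050/(5050+31.6) = 0.993781
A(B) = MTBF/(MTBF+MTTR) = 21376/(21376+40.7) = 0.998100
A(C) = MTBF/(MTBF+MTTR) = 27894/(27894+73.1) = 0.997386
Series availability: 0.993781 × 0.998100 × 0.997386 = 0.98930

0.98930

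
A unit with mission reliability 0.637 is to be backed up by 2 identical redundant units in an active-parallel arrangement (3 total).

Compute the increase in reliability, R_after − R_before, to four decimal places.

R_before = 0.637
R_after = 1 − (1 − 0.637)^3 = 0.9522
ΔR = 0.9522 − 0.637 = 0.3152

0.3152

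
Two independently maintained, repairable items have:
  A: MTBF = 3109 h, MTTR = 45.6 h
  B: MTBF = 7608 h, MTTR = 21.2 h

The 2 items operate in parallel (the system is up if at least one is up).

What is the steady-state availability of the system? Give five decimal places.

0.99996

A(A) = MTBF/(MTBF+MTTR) = 3109/(3109+45.6) = 0.985545
A(B) = MTBF/(MTBF+MTTR) = 7608/(7608+21.2) = 0.997221
Parallel availability: 1 − (1 − 0.985545)(1 − 0.997221) = 0.99996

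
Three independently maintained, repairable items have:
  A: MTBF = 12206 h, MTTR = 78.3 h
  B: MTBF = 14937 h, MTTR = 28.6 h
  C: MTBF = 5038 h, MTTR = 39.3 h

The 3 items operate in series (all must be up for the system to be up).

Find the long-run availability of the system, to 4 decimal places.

0.9841

A(A) = MTBF/(MTBF+MTTR) = 12206/(12206+78.3) = 0.993626
A(B) = MTBF/(MTBF+MTTR) = 14937/(14937+28.6) = 0.998089
A(C) = MTBF/(MTBF+MTTR) = 5038/(5038+39.3) = 0.992260
Series availability: 0.993626 × 0.998089 × 0.992260 = 0.9841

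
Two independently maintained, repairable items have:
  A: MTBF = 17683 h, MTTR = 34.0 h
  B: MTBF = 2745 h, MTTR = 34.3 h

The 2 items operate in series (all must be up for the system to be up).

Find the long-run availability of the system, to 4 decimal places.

A(A) = MTBF/(MTBF+MTTR) = 17683/(17683+34.0) = 0.998081
A(B) = MTBF/(MTBF+MTTR) = 2745/(2745+34.3) = 0.987659
Series availability: 0.998081 × 0.987659 = 0.9858

0.9858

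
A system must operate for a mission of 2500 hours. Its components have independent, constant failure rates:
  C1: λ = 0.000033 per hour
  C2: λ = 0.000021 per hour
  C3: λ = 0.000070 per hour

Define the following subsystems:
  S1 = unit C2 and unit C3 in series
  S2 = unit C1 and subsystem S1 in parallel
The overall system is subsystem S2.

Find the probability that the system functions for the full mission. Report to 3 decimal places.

R(C1) = exp(−0.000033 × 2500) = 0.92081
R(C2) = exp(−0.000021 × 2500) = 0.94885
R(C3) = exp(−0.000070 × 2500) = 0.83946
Series (C2 and C3): 0.94885 × 0.83946 = 0.79652
Parallel (C1 and [0.79652]): 1 − (1 − 0.92081)(1 − 0.79652) = 0.984

0.984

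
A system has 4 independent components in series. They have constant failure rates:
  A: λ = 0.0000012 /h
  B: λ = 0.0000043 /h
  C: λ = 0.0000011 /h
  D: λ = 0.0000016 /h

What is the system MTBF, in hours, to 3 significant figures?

Series of exponential components: λ_sys = Σ λ_i
λ_sys = 0.0000012 + 0.0000043 + 0.0000011 + 0.0000016 = 8.2000e-06 /h
MTBF = 1 / λ_sys = 122000 h

122000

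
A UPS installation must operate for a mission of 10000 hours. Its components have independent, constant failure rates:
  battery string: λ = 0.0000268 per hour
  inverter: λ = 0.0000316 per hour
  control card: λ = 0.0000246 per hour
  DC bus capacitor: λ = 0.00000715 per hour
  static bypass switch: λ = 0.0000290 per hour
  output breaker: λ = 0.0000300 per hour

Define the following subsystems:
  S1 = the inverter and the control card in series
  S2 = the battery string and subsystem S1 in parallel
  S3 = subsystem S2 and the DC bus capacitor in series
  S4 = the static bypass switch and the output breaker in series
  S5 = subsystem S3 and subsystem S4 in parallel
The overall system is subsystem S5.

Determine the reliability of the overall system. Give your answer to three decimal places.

0.927

R(battery string) = exp(−0.0000268 × 10000) = 0.76491
R(inverter) = exp(−0.0000316 × 10000) = 0.72906
R(control card) = exp(−0.0000246 × 10000) = 0.78192
R(DC bus capacitor) = exp(−0.00000715 × 10000) = 0.93100
R(static bypass switch) = exp(−0.0000290 × 10000) = 0.74826
R(output breaker) = exp(−0.0000300 × 10000) = 0.74082
Series (inverter and control card): 0.72906 × 0.78192 = 0.57007
Parallel (battery string and [0.57007]): 1 − (1 − 0.76491)(1 − 0.57007) = 0.89893
Series ([0.89893] and DC bus capacitor): 0.89893 × 0.93100 = 0.83690
Series (static bypass switch and output breaker): 0.74826 × 0.74082 = 0.55433
Parallel ([0.83690] and [0.55433]): 1 − (1 − 0.83690)(1 − 0.55433) = 0.927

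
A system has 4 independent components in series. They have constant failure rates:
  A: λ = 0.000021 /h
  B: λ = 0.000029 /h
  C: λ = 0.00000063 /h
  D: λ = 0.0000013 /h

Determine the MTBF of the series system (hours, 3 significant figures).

Series of exponential components: λ_sys = Σ λ_i
λ_sys = 0.000021 + 0.000029 + 0.00000063 + 0.0000013 = 5.1930e-05 /h
MTBF = 1 / λ_sys = 19300 h

19300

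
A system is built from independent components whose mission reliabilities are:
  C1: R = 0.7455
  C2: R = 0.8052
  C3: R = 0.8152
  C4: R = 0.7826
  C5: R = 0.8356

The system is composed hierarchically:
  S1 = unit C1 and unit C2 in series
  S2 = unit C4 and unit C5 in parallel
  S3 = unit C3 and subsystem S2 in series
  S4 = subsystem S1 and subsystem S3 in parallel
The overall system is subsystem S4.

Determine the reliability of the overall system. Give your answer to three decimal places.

0.914

Series (C1 and C2): 0.74550 × 0.80520 = 0.60028
Parallel (C4 and C5): 1 − (1 − 0.78260)(1 − 0.83560) = 0.96426
Series (C3 and [0.96426]): 0.81520 × 0.96426 = 0.78606
Parallel ([0.60028] and [0.78606]): 1 − (1 − 0.60028)(1 − 0.78606) = 0.914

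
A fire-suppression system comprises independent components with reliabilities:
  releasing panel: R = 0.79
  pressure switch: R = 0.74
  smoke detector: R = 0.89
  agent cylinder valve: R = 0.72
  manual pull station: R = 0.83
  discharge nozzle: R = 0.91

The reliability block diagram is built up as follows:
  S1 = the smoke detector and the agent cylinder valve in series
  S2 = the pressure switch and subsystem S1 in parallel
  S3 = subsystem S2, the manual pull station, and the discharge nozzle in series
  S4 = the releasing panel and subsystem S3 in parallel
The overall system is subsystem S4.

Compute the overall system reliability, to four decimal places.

Series (smoke detector and agent cylinder valve): 0.890000 × 0.720000 = 0.640800
Parallel (pressure switch and [0.640800]): 1 − (1 − 0.740000)(1 − 0.640800) = 0.906608
Series ([0.906608], manual pull station, and discharge nozzle): 0.906608 × 0.830000 × 0.910000 = 0.684761
Parallel (releasing panel and [0.684761]): 1 − (1 − 0.790000)(1 − 0.684761) = 0.9338

0.9338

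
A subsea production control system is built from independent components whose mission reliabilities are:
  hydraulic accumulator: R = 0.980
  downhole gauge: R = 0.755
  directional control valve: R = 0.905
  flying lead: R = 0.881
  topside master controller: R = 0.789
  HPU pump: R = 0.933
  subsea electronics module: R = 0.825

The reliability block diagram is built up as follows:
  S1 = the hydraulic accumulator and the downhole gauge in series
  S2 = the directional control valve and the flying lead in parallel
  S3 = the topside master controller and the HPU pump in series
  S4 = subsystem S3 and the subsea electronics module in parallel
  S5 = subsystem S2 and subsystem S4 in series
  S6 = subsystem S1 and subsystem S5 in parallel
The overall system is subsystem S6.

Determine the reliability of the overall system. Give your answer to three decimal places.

Series (hydraulic accumulator and downhole gauge): 0.98000 × 0.75500 = 0.73990
Parallel (directional control valve and flying lead): 1 − (1 − 0.90500)(1 − 0.88100) = 0.98870
Series (topside master controller and HPU pump): 0.78900 × 0.93300 = 0.73614
Parallel ([0.73614] and subsea electronics module): 1 − (1 − 0.73614)(1 − 0.82500) = 0.95382
Series ([0.98870] and [0.95382]): 0.98870 × 0.95382 = 0.94304
Parallel ([0.73990] and [0.94304]): 1 − (1 − 0.73990)(1 − 0.94304) = 0.985

0.985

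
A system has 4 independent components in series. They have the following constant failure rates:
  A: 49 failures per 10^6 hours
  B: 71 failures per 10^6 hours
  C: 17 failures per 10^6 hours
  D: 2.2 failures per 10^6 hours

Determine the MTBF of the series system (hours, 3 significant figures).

Series of exponential components: λ_sys = Σ λ_i
λ_sys = 0.000049 + 0.000071 + 0.000017 + 0.0000022 = 1.3920e-04 /h
MTBF = 1 / λ_sys = 7180 h

7180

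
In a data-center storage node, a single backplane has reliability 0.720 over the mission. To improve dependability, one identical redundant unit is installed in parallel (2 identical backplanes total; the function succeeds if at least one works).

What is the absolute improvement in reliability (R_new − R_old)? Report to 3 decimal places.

0.202

R_before = 0.720
R_after = 1 − (1 − 0.720)^2 = 0.922
ΔR = 0.922 − 0.720 = 0.202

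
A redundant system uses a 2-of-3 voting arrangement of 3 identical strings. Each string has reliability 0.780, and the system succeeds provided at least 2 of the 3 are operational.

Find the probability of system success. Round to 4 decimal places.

R = Σ_{i=2}^{3} C(3,i) p^i (1−p)^{3−i} with p = 0.780
C(3,2)·0.780^2·0.220^1 = 0.401544
C(3,3)·0.780^3·0.220^0 = 0.474552
Sum = 0.8761

0.8761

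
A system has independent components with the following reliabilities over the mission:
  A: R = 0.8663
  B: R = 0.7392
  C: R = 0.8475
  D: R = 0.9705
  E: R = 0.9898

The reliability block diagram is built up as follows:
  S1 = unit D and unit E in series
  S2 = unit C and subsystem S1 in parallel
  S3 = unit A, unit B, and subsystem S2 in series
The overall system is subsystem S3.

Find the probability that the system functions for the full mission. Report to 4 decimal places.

Series (D and E): 0.970500 × 0.989800 = 0.960601
Parallel (C and [0.960601]): 1 − (1 − 0.847500)(1 − 0.960601) = 0.993992
Series (A, B, and [0.993992]): 0.866300 × 0.739200 × 0.993992 = 0.6365

0.6365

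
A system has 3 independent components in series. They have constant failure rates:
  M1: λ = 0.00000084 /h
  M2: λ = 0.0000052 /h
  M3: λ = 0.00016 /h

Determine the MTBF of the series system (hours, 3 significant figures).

6020

Series of exponential components: λ_sys = Σ λ_i
λ_sys = 0.00000084 + 0.0000052 + 0.00016 = 1.6604e-04 /h
MTBF = 1 / λ_sys = 6020 h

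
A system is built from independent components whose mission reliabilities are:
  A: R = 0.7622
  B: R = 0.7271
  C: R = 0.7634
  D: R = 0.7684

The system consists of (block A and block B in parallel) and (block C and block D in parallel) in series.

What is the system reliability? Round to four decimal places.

Parallel (A and B): 1 − (1 − 0.762200)(1 − 0.727100) = 0.935104
Parallel (C and D): 1 − (1 − 0.763400)(1 − 0.768400) = 0.945203
Series ([0.935104] and [0.945203]): 0.935104 × 0.945203 = 0.8839

0.8839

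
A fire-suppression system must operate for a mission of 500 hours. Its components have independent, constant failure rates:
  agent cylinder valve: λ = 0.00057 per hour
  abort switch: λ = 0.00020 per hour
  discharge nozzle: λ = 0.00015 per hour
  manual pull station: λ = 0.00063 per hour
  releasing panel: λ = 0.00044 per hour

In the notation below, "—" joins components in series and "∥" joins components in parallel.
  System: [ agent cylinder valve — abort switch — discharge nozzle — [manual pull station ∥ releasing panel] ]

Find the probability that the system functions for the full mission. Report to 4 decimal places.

R(agent cylinder valve) = exp(−0.00057 × 500) = 0.752014
R(abort switch) = exp(−0.00020 × 500) = 0.904837
R(discharge nozzle) = exp(−0.00015 × 500) = 0.927743
R(manual pull station) = exp(−0.00063 × 500) = 0.729789
R(releasing panel) = exp(−0.00044 × 500) = 0.802519
Parallel (manual pull station and releasing panel): 1 − (1 − 0.729789)(1 − 0.802519) = 0.946638
Series (agent cylinder valve, abort switch, discharge nozzle, and [0.946638]): 0.752014 × 0.904837 × 0.927743 × 0.946638 = 0.5976

0.5976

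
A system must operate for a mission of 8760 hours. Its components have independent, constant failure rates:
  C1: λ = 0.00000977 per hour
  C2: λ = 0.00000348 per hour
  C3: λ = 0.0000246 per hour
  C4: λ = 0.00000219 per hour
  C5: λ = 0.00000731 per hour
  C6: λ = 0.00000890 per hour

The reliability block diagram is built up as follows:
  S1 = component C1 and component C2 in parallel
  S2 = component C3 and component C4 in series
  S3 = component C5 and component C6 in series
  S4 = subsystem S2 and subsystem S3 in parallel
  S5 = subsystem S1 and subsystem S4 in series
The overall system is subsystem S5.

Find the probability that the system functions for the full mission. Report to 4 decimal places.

R(C1) = exp(−0.00000977 × 8760) = 0.917975
R(C2) = exp(−0.00000348 × 8760) = 0.969975
R(C3) = exp(−0.0000246 × 8760) = 0.806141
R(C4) = exp(−0.00000219 × 8760) = 0.980998
R(C5) = exp(−0.00000731 × 8760) = 0.937972
R(C6) = exp(−0.00000890 × 8760) = 0.924998
Parallel (C1 and C2): 1 − (1 − 0.917975)(1 − 0.969975) = 0.997537
Series (C3 and C4): 0.806141 × 0.980998 = 0.790823
Series (C5 and C6): 0.937972 × 0.924998 = 0.867622
Parallel ([0.790823] and [0.867622]): 1 − (1 − 0.790823)(1 − 0.867622) = 0.972310
Series ([0.997537] and [0.972310]): 0.997537 × 0.972310 = 0.9699

0.9699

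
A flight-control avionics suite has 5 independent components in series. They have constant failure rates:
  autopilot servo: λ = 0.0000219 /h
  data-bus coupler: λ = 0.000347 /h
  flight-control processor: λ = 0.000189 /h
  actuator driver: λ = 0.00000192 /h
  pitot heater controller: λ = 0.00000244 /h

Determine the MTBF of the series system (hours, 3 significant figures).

1780

Series of exponential components: λ_sys = Σ λ_i
λ_sys = 0.0000219 + 0.000347 + 0.000189 + 0.00000192 + 0.00000244 = 5.6226e-04 /h
MTBF = 1 / λ_sys = 1780 h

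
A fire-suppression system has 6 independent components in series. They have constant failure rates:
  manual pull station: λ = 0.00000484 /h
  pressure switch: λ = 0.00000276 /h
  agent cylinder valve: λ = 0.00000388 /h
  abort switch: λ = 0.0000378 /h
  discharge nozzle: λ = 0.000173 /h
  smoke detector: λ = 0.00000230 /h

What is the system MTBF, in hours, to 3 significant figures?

4450

Series of exponential components: λ_sys = Σ λ_i
λ_sys = 0.00000484 + 0.00000276 + 0.00000388 + 0.0000378 + 0.000173 + 0.00000230 = 2.2458e-04 /h
MTBF = 1 / λ_sys = 4450 h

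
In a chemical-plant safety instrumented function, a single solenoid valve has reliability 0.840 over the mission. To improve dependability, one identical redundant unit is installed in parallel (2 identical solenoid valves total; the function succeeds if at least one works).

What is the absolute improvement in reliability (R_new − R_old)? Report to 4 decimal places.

0.1344

R_before = 0.840
R_after = 1 − (1 − 0.840)^2 = 0.9744
ΔR = 0.9744 − 0.840 = 0.1344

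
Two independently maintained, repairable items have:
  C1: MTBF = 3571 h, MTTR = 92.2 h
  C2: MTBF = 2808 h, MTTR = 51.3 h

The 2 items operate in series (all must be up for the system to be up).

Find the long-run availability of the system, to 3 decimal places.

A(C1) = MTBF/(MTBF+MTTR) = 3571/(3571+92.2) = 0.974831
A(C2) = MTBF/(MTBF+MTTR) = 2808/(2808+51.3) = 0.982059
Series availability: 0.974831 × 0.982059 = 0.957

0.957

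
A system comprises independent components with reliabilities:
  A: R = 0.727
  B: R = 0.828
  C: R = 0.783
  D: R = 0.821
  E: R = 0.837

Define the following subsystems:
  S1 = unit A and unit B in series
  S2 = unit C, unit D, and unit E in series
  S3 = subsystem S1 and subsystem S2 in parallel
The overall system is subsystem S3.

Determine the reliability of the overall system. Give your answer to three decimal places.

Series (A and B): 0.72700 × 0.82800 = 0.60196
Series (C, D, and E): 0.78300 × 0.82100 × 0.83700 = 0.53806
Parallel ([0.60196] and [0.53806]): 1 − (1 − 0.60196)(1 − 0.53806) = 0.816

0.816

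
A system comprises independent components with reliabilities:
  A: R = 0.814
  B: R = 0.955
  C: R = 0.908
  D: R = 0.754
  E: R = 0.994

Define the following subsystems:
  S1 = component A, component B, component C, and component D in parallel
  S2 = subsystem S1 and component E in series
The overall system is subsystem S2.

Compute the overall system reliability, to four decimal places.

Parallel (A, B, C, and D): 1 − (1 − 0.814000)(1 − 0.955000)(1 − 0.908000)(1 − 0.754000) = 0.999811
Series ([0.999811] and E): 0.999811 × 0.994000 = 0.9938

0.9938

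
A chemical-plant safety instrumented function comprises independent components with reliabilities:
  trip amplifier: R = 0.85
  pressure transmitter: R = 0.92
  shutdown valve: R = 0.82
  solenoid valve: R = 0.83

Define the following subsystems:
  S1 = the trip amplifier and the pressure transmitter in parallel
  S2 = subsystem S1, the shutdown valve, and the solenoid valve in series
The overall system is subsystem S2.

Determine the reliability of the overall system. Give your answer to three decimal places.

Parallel (trip amplifier and pressure transmitter): 1 − (1 − 0.85000)(1 − 0.92000) = 0.98800
Series ([0.98800], shutdown valve, and solenoid valve): 0.98800 × 0.82000 × 0.83000 = 0.672

0.672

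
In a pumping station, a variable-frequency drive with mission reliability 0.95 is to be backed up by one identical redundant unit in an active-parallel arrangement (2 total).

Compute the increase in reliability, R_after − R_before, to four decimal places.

R_before = 0.95
R_after = 1 − (1 − 0.95)^2 = 0.9975
ΔR = 0.9975 − 0.95 = 0.0475

0.0475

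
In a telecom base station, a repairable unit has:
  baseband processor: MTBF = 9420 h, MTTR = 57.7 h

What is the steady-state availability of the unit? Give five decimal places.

0.99391

A(baseband processor) = MTBF/(MTBF+MTTR) = 9420/(9420+57.7) = 0.99391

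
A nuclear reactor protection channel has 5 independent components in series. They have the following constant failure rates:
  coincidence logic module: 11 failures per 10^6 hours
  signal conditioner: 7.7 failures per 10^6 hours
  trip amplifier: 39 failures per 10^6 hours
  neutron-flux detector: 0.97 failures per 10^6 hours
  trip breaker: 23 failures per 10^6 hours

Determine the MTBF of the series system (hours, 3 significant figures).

Series of exponential components: λ_sys = Σ λ_i
λ_sys = 0.000011 + 0.0000077 + 0.000039 + 0.00000097 + 0.000023 = 8.1670e-05 /h
MTBF = 1 / λ_sys = 12200 h

12200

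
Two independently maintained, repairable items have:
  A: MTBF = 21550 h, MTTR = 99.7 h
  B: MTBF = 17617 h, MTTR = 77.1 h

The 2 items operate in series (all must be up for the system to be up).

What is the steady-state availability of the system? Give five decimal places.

0.99106

A(A) = MTBF/(MTBF+MTTR) = 21550/(21550+99.7) = 0.995395
A(B) = MTBF/(MTBF+MTTR) = 17617/(17617+77.1) = 0.995643
Series availability: 0.995395 × 0.995643 = 0.99106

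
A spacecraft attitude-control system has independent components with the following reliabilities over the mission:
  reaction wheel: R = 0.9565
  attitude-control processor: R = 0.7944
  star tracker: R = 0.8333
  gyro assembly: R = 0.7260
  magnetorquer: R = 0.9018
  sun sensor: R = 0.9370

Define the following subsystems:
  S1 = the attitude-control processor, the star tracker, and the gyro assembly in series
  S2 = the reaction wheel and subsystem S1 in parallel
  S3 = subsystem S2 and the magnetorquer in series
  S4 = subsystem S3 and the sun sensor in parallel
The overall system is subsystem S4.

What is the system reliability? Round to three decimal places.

Series (attitude-control processor, star tracker, and gyro assembly): 0.79440 × 0.83330 × 0.72600 = 0.48059
Parallel (reaction wheel and [0.48059]): 1 − (1 − 0.95650)(1 − 0.48059) = 0.97741
Series ([0.97741] and magnetorquer): 0.97741 × 0.90180 = 0.88143
Parallel ([0.88143] and sun sensor): 1 − (1 − 0.88143)(1 − 0.93700) = 0.993

0.993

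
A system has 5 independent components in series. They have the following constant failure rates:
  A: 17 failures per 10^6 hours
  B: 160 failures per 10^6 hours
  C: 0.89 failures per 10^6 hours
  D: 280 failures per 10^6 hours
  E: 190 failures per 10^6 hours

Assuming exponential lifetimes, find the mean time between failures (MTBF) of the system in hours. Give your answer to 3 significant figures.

1540

Series of exponential components: λ_sys = Σ λ_i
λ_sys = 0.000017 + 0.00016 + 0.00000089 + 0.00028 + 0.00019 = 6.4789e-04 /h
MTBF = 1 / λ_sys = 1540 h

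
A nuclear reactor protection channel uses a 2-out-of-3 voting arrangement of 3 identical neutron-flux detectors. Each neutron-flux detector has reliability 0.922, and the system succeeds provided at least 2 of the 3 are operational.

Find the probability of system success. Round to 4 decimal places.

R = Σ_{i=2}^{3} C(3,i) p^i (1−p)^{3−i} with p = 0.922
C(3,2)·0.922^2·0.078^1 = 0.198920
C(3,3)·0.922^3·0.078^0 = 0.783777
Sum = 0.9827

0.9827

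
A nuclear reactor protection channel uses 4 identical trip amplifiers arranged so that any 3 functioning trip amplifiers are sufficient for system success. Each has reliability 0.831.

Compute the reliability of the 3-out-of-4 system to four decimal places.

0.8648

R = Σ_{i=3}^{4} C(4,i) p^i (1−p)^{4−i} with p = 0.831
C(4,3)·0.831^3·0.169^1 = 0.387927
C(4,4)·0.831^4·0.169^0 = 0.476874
Sum = 0.8648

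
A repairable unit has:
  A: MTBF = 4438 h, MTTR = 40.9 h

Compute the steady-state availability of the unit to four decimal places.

A(A) = MTBF/(MTBF+MTTR) = 4438/(4438+40.9) = 0.9909

0.9909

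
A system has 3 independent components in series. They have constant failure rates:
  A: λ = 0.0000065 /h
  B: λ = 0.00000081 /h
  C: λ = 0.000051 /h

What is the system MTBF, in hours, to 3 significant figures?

17100

Series of exponential components: λ_sys = Σ λ_i
λ_sys = 0.0000065 + 0.00000081 + 0.000051 = 5.8310e-05 /h
MTBF = 1 / λ_sys = 17100 h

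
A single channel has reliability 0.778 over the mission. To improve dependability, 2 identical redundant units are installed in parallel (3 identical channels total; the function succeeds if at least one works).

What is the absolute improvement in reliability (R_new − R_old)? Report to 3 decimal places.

R_before = 0.778
R_after = 1 − (1 − 0.778)^3 = 0.989
ΔR = 0.989 − 0.778 = 0.211

0.211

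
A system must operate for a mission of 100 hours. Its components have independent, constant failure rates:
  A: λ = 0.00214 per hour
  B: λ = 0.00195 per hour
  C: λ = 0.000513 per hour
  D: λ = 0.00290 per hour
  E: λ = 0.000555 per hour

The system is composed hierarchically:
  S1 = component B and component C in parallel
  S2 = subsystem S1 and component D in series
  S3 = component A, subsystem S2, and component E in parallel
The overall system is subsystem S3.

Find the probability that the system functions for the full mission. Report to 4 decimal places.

0.9973

R(A) = exp(−0.00214 × 100) = 0.807348
R(B) = exp(−0.00195 × 100) = 0.822835
R(C) = exp(−0.000513 × 100) = 0.949994
R(D) = exp(−0.00290 × 100) = 0.748264
R(E) = exp(−0.000555 × 100) = 0.946012
Parallel (B and C): 1 − (1 − 0.822835)(1 − 0.949994) = 0.991141
Series ([0.991141] and D): 0.991141 × 0.748264 = 0.741635
Parallel (A, [0.741635], and E): 1 − (1 − 0.807348)(1 − 0.741635)(1 − 0.946012) = 0.9973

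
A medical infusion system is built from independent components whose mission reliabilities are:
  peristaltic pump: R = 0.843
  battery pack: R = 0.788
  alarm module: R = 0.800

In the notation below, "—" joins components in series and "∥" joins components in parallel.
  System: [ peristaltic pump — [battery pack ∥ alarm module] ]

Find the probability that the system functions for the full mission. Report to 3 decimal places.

0.807

Parallel (battery pack and alarm module): 1 − (1 − 0.78800)(1 − 0.80000) = 0.95760
Series (peristaltic pump and [0.95760]): 0.84300 × 0.95760 = 0.807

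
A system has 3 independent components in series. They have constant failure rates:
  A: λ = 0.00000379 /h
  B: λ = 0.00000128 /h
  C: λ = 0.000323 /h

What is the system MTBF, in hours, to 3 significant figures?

3050

Series of exponential components: λ_sys = Σ λ_i
λ_sys = 0.00000379 + 0.00000128 + 0.000323 = 3.2807e-04 /h
MTBF = 1 / λ_sys = 3050 h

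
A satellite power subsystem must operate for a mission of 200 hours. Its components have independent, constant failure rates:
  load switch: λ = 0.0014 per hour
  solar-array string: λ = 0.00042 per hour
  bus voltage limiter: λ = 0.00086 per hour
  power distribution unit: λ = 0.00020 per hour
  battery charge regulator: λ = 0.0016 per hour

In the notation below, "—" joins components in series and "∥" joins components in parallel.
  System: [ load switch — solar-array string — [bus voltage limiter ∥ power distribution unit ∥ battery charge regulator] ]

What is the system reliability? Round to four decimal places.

R(load switch) = exp(−0.0014 × 200) = 0.755784
R(solar-array string) = exp(−0.00042 × 200) = 0.919431
R(bus voltage limiter) = exp(−0.00086 × 200) = 0.841979
R(power distribution unit) = exp(−0.00020 × 200) = 0.960789
R(battery charge regulator) = exp(−0.0016 × 200) = 0.726149
Parallel (bus voltage limiter, power distribution unit, and battery charge regulator): 1 − (1 − 0.841979)(1 − 0.960789)(1 − 0.726149) = 0.998303
Series (load switch, solar-array string, and [0.998303]): 0.755784 × 0.919431 × 0.998303 = 0.6937

0.6937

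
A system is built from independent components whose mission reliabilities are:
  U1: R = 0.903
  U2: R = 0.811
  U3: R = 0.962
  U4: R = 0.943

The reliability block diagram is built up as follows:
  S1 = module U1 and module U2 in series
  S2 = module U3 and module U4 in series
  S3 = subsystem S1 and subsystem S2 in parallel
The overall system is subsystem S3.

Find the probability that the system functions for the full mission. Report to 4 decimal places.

0.9752

Series (U1 and U2): 0.903000 × 0.811000 = 0.732333
Series (U3 and U4): 0.962000 × 0.943000 = 0.907166
Parallel ([0.732333] and [0.907166]): 1 − (1 − 0.732333)(1 − 0.907166) = 0.9752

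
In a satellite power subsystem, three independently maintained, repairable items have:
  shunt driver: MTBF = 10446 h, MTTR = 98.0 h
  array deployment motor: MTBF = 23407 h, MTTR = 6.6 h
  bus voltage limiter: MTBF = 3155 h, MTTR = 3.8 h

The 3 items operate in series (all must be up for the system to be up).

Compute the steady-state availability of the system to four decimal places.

A(shunt driver) = MTBF/(MTBF+MTTR) = 10446/(10446+98.0) = 0.990706
A(array deployment motor) = MTBF/(MTBF+MTTR) = 23407/(23407+6.6) = 0.999718
A(bus voltage limiter) = MTBF/(MTBF+MTTR) = 3155/(3155+3.8) = 0.998797
Series availability: 0.990706 × 0.999718 × 0.998797 = 0.9892

0.9892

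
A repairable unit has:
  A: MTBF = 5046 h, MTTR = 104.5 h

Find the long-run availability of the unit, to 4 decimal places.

0.9797

A(A) = MTBF/(MTBF+MTTR) = 5046/(5046+104.5) = 0.9797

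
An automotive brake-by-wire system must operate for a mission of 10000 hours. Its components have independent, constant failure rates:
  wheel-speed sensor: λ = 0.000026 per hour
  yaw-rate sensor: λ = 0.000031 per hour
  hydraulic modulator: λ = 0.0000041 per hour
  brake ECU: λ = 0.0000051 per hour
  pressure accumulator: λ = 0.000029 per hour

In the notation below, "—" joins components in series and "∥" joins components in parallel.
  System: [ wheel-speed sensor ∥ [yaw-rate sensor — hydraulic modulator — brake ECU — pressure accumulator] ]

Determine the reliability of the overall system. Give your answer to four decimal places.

R(wheel-speed sensor) = exp(−0.000026 × 10000) = 0.771052
R(yaw-rate sensor) = exp(−0.000031 × 10000) = 0.733447
R(hydraulic modulator) = exp(−0.0000041 × 10000) = 0.959829
R(brake ECU) = exp(−0.0000051 × 10000) = 0.950279
R(pressure accumulator) = exp(−0.000029 × 10000) = 0.748264
Series (yaw-rate sensor, hydraulic modulator, brake ECU, and pressure accumulator): 0.733447 × 0.959829 × 0.950279 × 0.748264 = 0.500574
Parallel (wheel-speed sensor and [0.500574]): 1 − (1 − 0.771052)(1 − 0.500574) = 0.8857

0.8857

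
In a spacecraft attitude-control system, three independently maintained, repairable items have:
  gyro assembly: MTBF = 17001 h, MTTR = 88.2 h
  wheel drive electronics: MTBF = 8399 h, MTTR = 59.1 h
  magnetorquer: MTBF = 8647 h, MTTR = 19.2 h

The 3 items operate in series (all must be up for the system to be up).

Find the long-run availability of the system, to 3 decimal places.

A(gyro assembly) = MTBF/(MTBF+MTTR) = 17001/(17001+88.2) = 0.994839
A(wheel drive electronics) = MTBF/(MTBF+MTTR) = 8399/(8399+59.1) = 0.993013
A(magnetorquer) = MTBF/(MTBF+MTTR) = 8647/(8647+19.2) = 0.997784
Series availability: 0.994839 × 0.993013 × 0.997784 = 0.986

0.986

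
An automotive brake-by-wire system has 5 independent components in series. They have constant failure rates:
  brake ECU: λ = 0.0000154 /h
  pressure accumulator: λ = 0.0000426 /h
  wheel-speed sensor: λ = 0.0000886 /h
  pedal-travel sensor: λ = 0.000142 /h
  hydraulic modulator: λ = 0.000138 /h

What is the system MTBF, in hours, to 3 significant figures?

2340

Series of exponential components: λ_sys = Σ λ_i
λ_sys = 0.0000154 + 0.0000426 + 0.0000886 + 0.000142 + 0.000138 = 4.2660e-04 /h
MTBF = 1 / λ_sys = 2340 h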